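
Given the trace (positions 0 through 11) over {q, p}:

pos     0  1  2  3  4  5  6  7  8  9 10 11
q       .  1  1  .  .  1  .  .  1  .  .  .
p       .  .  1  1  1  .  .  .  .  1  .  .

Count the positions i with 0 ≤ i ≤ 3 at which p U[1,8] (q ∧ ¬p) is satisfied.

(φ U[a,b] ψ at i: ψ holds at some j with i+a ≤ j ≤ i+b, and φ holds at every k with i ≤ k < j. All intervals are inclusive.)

2

Evaluate at each i in [0,3]:
  i=0: ✗ (lhs fails at k=0 before rhs at j=1)
  i=1: ✗ (lhs fails at k=1 before rhs at j=5)
  i=2: ✓ (rhs at j=5; lhs holds on [2,4])
  i=3: ✓ (rhs at j=5; lhs holds on [3,4])
Positions where it holds: {2, 3} → 2.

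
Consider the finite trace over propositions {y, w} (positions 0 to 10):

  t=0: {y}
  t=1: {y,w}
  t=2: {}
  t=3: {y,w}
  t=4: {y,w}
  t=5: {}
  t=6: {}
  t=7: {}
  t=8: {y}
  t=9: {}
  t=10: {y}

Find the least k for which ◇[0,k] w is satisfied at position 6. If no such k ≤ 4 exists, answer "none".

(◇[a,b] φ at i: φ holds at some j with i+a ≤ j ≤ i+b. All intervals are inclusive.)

Scan j = 6,7,… for w:
  j=6: fails
  j=7: fails
  j=8: fails
  j=9: fails
  j=10: fails
No j in [6,10] satisfies it → none.

none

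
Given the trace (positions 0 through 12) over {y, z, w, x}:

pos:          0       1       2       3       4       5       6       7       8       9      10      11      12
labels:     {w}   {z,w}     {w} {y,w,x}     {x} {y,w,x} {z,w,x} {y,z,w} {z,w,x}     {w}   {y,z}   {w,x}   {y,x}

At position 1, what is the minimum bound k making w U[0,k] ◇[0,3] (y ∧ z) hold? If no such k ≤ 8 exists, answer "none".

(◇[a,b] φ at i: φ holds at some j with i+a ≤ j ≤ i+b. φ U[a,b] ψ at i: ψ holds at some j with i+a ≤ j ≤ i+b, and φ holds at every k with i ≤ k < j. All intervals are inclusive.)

Need earliest j ≥ 1 with ◇[0,3] (y ∧ z), and w at every k in [1,j-1].
  j=1: rhs fails.
  j=2: rhs fails.
  j=3: rhs fails.
  j=4: rhs holds; lhs holds on [1,3]. k = 3.

3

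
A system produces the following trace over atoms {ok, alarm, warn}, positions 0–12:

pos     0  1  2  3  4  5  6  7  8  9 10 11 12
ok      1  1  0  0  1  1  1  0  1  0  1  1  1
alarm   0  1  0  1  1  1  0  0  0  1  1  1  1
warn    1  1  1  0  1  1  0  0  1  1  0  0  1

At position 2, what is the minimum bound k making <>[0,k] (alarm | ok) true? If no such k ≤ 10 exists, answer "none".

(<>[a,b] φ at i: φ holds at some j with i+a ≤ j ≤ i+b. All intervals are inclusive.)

1

Scan j = 2,3,… for (alarm | ok):
  j=2: fails
  j=3: holds
First hit at j=3, so smallest k = 3-2 = 1.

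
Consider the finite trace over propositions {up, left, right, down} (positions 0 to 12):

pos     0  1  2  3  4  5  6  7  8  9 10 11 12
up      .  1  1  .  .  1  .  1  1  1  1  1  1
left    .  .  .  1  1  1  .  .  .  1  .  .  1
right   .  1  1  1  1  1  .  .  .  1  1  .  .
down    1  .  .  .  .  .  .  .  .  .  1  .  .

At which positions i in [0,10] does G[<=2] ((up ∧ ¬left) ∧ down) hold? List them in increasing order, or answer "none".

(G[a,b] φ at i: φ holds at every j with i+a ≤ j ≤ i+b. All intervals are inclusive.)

Evaluate at each i in [0,10]:
  i=0: ✗ (fails at j=0)
  i=1: ✗ (fails at j=1)
  i=2: ✗ (fails at j=2)
  i=3: ✗ (fails at j=3)
  i=4: ✗ (fails at j=4)
  i=5: ✗ (fails at j=5)
  i=6: ✗ (fails at j=6)
  i=7: ✗ (fails at j=7)
  i=8: ✗ (fails at j=8)
  i=9: ✗ (fails at j=9)
  i=10: ✗ (fails at j=11)

none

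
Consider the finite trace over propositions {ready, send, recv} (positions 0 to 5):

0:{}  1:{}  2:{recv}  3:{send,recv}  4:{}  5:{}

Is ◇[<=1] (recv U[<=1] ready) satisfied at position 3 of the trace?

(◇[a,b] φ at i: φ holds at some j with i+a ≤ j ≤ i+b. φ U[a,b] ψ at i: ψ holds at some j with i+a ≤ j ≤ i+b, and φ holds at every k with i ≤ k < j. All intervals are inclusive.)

No

Check (recv U[<=1] ready) at each j in [3,4]:
  j=3: fails
  j=4: fails
No position in the window satisfies it → formula fails.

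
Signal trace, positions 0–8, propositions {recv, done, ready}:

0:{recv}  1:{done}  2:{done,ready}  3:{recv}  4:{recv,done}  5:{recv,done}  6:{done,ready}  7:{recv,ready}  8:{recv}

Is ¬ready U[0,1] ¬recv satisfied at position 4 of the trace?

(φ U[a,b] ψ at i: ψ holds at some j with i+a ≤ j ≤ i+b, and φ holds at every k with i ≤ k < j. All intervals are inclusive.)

Does not hold

Need some j in [4,5] with ¬recv, and ¬ready at every k in [4,j-1].
  j=4: ¬recv false.
  j=5: ¬recv false.
No j in the window works → until fails.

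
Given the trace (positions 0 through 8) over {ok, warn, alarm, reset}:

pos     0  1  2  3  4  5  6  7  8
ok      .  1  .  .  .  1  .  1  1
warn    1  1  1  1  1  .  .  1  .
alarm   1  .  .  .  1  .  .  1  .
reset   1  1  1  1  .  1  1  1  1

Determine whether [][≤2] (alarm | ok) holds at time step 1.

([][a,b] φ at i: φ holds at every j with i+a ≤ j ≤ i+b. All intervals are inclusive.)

Does not hold

Check (alarm | ok) at every j in [1,3]:
  j=1: true
  j=2: false
  j=3: false
Fails at j=2 → formula fails.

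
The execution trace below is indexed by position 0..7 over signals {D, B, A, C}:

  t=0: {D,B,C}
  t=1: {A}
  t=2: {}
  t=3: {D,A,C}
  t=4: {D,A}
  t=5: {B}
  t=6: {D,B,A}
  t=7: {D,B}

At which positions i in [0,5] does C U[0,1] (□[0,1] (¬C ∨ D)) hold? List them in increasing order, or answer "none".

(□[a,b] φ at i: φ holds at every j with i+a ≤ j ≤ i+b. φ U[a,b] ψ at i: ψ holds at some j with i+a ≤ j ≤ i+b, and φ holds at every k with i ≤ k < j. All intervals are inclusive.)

0, 1, 2, 3, 4, 5

Evaluate at each i in [0,5]:
  i=0: ✓ (rhs at j=0)
  i=1: ✓ (rhs at j=1)
  i=2: ✓ (rhs at j=2)
  i=3: ✓ (rhs at j=3)
  i=4: ✓ (rhs at j=4)
  i=5: ✓ (rhs at j=5)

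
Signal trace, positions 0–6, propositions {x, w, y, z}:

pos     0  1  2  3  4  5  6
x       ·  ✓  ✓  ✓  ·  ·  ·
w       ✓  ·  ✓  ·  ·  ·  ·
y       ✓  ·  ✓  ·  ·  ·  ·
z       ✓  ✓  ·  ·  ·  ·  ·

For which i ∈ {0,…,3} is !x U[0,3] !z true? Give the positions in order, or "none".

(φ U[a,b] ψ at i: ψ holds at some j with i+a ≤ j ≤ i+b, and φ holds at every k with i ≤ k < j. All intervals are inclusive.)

Evaluate at each i in [0,3]:
  i=0: ✗ (lhs fails at k=1 before rhs at j=2)
  i=1: ✗ (lhs fails at k=1 before rhs at j=2)
  i=2: ✓ (rhs at j=2)
  i=3: ✓ (rhs at j=3)

2, 3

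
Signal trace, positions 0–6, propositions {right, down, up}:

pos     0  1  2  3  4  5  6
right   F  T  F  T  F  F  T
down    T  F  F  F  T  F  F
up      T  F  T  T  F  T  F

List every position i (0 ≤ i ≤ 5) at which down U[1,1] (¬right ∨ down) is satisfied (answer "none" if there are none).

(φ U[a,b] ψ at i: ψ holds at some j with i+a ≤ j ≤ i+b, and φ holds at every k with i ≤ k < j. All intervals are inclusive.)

Evaluate at each i in [0,5]:
  i=0: ✗ (no rhs in [1,1])
  i=1: ✗ (lhs fails at k=1 before rhs at j=2)
  i=2: ✗ (no rhs in [3,3])
  i=3: ✗ (lhs fails at k=3 before rhs at j=4)
  i=4: ✓ (rhs at j=5; lhs holds on [4,4])
  i=5: ✗ (no rhs in [6,6])

4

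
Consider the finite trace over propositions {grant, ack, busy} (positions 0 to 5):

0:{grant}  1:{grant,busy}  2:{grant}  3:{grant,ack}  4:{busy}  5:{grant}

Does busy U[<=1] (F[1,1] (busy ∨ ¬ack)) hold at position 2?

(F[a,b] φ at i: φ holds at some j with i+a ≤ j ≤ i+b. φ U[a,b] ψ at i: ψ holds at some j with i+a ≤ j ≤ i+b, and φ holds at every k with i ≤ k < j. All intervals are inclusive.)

Need some j in [2,3] with F[1,1] (busy ∨ ¬ack), and busy at every k in [2,j-1].
  j=2: F[1,1] (busy ∨ ¬ack) — fails (none in [3,3]).
  j=3: F[1,1] (busy ∨ ¬ack) holds, but busy fails at k=2 → not this j.
No j in the window works → until fails.

Does not hold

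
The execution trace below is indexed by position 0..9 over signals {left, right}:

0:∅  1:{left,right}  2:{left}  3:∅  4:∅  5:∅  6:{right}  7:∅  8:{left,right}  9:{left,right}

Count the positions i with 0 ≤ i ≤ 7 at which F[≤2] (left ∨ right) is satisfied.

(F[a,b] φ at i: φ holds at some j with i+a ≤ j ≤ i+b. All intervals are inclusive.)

7

Evaluate at each i in [0,7]:
  i=0: ✓ (witness j=1)
  i=1: ✓ (witness j=1)
  i=2: ✓ (witness j=2)
  i=3: ✗ (none in [3,5])
  i=4: ✓ (witness j=6)
  i=5: ✓ (witness j=6)
  i=6: ✓ (witness j=6)
  i=7: ✓ (witness j=8)
Positions where it holds: {0, 1, 2, 4, 5, 6, 7} → 7.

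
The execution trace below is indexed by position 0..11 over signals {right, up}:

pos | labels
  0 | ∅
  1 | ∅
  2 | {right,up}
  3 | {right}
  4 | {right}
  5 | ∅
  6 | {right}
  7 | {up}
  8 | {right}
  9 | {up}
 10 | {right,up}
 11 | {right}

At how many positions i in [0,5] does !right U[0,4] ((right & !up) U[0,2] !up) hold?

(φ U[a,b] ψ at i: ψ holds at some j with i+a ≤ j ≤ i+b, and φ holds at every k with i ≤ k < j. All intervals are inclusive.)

Evaluate at each i in [0,5]:
  i=0: ✓ (rhs at j=0)
  i=1: ✓ (rhs at j=1)
  i=2: ✗ (lhs fails at k=2 before rhs at j=3)
  i=3: ✓ (rhs at j=3)
  i=4: ✓ (rhs at j=4)
  i=5: ✓ (rhs at j=5)
Positions where it holds: {0, 1, 3, 4, 5} → 5.

5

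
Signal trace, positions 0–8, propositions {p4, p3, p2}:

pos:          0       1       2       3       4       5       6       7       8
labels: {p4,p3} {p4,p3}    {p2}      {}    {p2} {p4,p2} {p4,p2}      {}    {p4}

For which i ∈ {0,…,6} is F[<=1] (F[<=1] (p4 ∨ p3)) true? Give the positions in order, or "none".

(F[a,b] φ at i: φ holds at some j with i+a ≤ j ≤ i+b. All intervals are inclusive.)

0, 1, 3, 4, 5, 6

Evaluate at each i in [0,6]:
  i=0: ✓ (witness j=0)
  i=1: ✓ (witness j=1)
  i=2: ✗ (none in [2,3])
  i=3: ✓ (witness j=4)
  i=4: ✓ (witness j=4)
  i=5: ✓ (witness j=5)
  i=6: ✓ (witness j=6)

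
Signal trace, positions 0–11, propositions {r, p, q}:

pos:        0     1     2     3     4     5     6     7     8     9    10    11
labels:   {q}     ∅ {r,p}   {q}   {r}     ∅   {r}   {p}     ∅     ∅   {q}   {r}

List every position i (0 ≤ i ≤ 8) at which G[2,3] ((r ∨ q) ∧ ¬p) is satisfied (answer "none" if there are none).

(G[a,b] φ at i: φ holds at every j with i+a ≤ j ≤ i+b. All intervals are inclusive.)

Evaluate at each i in [0,8]:
  i=0: ✗ (fails at j=2)
  i=1: ✓ (all of [3,4])
  i=2: ✗ (fails at j=5)
  i=3: ✗ (fails at j=5)
  i=4: ✗ (fails at j=7)
  i=5: ✗ (fails at j=7)
  i=6: ✗ (fails at j=8)
  i=7: ✗ (fails at j=9)
  i=8: ✓ (all of [10,11])

1, 8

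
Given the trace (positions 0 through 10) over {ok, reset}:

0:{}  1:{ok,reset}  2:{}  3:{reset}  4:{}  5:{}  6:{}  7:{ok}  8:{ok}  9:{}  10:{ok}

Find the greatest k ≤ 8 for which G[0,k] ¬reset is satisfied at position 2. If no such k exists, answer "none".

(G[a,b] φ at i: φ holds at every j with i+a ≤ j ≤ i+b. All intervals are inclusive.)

¬reset must hold from j=2 onward; find where it first fails.
  j=2: holds
  j=3: fails
Holds on [2,2], so largest k = 0.

0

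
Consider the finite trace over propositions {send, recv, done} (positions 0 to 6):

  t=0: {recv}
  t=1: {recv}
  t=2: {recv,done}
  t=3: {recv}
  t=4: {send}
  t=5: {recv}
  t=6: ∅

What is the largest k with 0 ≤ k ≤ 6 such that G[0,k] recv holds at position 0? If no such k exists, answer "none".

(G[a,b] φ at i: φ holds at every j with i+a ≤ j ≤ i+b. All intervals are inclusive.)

recv must hold from j=0 onward; find where it first fails.
  j=0: holds
  j=1: holds
  j=2: holds
  j=3: holds
  j=4: fails
Holds on [0,3], so largest k = 3.

3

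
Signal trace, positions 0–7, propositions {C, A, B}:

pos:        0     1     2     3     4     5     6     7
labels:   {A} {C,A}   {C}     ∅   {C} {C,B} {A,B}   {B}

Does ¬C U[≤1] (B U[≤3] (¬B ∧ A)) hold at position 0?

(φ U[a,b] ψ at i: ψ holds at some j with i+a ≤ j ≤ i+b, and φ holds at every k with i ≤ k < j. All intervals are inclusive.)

Need some j in [0,1] with (B U[≤3] (¬B ∧ A)), and ¬C at every k in [0,j-1].
  j=0: (B U[≤3] (¬B ∧ A)) holds; no prefix to check → satisfied.

Yes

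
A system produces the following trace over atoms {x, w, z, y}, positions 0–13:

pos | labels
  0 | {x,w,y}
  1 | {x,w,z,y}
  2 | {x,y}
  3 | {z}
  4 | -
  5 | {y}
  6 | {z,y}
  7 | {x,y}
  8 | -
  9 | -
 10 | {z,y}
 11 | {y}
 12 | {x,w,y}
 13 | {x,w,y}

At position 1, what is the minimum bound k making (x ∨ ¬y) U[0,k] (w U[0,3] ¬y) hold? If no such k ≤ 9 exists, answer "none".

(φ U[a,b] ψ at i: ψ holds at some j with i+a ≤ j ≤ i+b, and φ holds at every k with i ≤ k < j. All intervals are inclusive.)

2

Need earliest j ≥ 1 with (w U[0,3] ¬y), and (x ∨ ¬y) at every k in [1,j-1].
  j=1: rhs fails.
  j=2: rhs fails.
  j=3: rhs holds; lhs holds on [1,2]. k = 2.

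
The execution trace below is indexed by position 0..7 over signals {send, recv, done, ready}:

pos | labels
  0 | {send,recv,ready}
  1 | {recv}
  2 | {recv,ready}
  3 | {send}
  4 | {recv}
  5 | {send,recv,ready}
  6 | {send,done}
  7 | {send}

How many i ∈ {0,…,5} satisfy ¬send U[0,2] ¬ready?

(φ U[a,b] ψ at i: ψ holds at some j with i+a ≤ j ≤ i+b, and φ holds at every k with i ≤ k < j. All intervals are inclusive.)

Evaluate at each i in [0,5]:
  i=0: ✗ (lhs fails at k=0 before rhs at j=1)
  i=1: ✓ (rhs at j=1)
  i=2: ✓ (rhs at j=3; lhs holds on [2,2])
  i=3: ✓ (rhs at j=3)
  i=4: ✓ (rhs at j=4)
  i=5: ✗ (lhs fails at k=5 before rhs at j=6)
Positions where it holds: {1, 2, 3, 4} → 4.

4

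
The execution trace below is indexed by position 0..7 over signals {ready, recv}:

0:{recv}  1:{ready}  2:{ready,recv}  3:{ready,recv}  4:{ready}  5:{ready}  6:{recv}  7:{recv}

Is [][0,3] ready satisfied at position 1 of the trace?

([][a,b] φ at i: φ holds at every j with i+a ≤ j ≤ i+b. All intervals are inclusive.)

Check ready at every j in [1,4]:
  j=1: true
  j=2: true
  j=3: true
  j=4: true
All positions satisfy it → formula holds.

True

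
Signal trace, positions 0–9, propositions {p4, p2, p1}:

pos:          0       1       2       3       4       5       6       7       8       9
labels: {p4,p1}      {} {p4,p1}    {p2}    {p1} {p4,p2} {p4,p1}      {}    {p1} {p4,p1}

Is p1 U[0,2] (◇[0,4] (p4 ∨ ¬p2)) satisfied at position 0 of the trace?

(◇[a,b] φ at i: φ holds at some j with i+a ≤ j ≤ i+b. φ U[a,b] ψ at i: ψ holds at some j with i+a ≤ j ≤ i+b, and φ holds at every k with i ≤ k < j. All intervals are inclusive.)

Yes

Need some j in [0,2] with ◇[0,4] (p4 ∨ ¬p2), and p1 at every k in [0,j-1].
  j=0: ◇[0,4] (p4 ∨ ¬p2) holds; no prefix to check → satisfied.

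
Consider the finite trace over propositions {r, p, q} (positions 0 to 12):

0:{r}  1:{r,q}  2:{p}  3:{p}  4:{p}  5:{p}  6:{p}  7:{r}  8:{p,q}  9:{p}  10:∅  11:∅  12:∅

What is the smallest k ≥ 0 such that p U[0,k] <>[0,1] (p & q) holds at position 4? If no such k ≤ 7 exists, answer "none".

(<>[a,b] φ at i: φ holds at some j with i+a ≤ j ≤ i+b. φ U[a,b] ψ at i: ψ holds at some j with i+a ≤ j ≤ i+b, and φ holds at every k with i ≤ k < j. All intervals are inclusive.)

3

Need earliest j ≥ 4 with <>[0,1] (p & q), and p at every k in [4,j-1].
  j=4: rhs fails.
  j=5: rhs fails.
  j=6: rhs fails.
  j=7: rhs holds; lhs holds on [4,6]. k = 3.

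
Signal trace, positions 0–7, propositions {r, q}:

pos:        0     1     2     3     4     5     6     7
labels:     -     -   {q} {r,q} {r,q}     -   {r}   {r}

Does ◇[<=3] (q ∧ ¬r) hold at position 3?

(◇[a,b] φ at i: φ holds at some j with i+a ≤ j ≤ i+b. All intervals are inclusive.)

Does not hold

Check (q ∧ ¬r) at each j in [3,6]:
  j=3: false
  j=4: false
  j=5: false
  j=6: false
No position in the window satisfies it → formula fails.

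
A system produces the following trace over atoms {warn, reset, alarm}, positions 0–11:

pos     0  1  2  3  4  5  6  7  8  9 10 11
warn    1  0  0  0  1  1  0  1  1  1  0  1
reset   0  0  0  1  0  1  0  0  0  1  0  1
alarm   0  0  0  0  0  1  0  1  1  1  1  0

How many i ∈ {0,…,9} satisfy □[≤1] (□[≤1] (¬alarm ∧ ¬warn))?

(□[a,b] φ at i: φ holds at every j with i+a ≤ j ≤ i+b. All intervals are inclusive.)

Evaluate at each i in [0,9]:
  i=0: ✗ (fails at j=0)
  i=1: ✓ (all of [1,2])
  i=2: ✗ (fails at j=3)
  i=3: ✗ (fails at j=3)
  i=4: ✗ (fails at j=4)
  i=5: ✗ (fails at j=5)
  i=6: ✗ (fails at j=6)
  i=7: ✗ (fails at j=7)
  i=8: ✗ (fails at j=8)
  i=9: ✗ (fails at j=9)
Positions where it holds: {1} → 1.

1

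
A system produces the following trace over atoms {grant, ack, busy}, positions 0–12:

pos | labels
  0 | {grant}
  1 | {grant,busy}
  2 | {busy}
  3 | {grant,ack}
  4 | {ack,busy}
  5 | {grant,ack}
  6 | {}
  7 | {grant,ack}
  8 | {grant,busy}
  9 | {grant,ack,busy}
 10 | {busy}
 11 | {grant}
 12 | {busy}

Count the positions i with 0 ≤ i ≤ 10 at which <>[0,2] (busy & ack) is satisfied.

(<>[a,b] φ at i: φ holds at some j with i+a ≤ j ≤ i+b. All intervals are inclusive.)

Evaluate at each i in [0,10]:
  i=0: ✗ (none in [0,2])
  i=1: ✗ (none in [1,3])
  i=2: ✓ (witness j=4)
  i=3: ✓ (witness j=4)
  i=4: ✓ (witness j=4)
  i=5: ✗ (none in [5,7])
  i=6: ✗ (none in [6,8])
  i=7: ✓ (witness j=9)
  i=8: ✓ (witness j=9)
  i=9: ✓ (witness j=9)
  i=10: ✗ (none in [10,12])
Positions where it holds: {2, 3, 4, 7, 8, 9} → 6.

6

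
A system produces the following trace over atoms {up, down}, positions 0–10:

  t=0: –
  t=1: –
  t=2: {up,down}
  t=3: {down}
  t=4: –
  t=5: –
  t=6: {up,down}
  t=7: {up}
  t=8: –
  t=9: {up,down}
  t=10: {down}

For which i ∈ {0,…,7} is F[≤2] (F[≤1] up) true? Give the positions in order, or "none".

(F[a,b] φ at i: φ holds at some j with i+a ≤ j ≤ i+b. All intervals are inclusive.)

Evaluate at each i in [0,7]:
  i=0: ✓ (witness j=1)
  i=1: ✓ (witness j=1)
  i=2: ✓ (witness j=2)
  i=3: ✓ (witness j=5)
  i=4: ✓ (witness j=5)
  i=5: ✓ (witness j=5)
  i=6: ✓ (witness j=6)
  i=7: ✓ (witness j=7)

0, 1, 2, 3, 4, 5, 6, 7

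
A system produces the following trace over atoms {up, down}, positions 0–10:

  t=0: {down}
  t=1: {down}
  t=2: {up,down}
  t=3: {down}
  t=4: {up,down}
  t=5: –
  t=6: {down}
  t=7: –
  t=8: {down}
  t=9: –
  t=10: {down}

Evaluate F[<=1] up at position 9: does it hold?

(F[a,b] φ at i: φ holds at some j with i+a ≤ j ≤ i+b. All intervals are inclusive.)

Does not hold

Check up at each j in [9,10]:
  j=9: false
  j=10: false
No position in the window satisfies it → formula fails.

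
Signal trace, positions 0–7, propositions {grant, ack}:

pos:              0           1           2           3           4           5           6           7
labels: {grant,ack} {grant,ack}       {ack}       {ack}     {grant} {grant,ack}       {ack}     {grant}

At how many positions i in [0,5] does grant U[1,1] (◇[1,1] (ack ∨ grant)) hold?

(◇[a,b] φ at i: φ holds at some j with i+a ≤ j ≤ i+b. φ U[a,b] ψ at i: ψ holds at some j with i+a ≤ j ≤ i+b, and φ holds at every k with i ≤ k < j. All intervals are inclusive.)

4

Evaluate at each i in [0,5]:
  i=0: ✓ (rhs at j=1; lhs holds on [0,0])
  i=1: ✓ (rhs at j=2; lhs holds on [1,1])
  i=2: ✗ (lhs fails at k=2 before rhs at j=3)
  i=3: ✗ (lhs fails at k=3 before rhs at j=4)
  i=4: ✓ (rhs at j=5; lhs holds on [4,4])
  i=5: ✓ (rhs at j=6; lhs holds on [5,5])
Positions where it holds: {0, 1, 4, 5} → 4.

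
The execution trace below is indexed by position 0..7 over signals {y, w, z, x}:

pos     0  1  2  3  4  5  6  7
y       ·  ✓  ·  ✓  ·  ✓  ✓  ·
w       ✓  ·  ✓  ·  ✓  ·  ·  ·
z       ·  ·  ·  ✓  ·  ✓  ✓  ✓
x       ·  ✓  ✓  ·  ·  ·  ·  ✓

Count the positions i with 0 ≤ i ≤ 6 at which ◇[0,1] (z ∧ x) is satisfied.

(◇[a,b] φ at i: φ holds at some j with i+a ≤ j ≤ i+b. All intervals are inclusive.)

1

Evaluate at each i in [0,6]:
  i=0: ✗ (none in [0,1])
  i=1: ✗ (none in [1,2])
  i=2: ✗ (none in [2,3])
  i=3: ✗ (none in [3,4])
  i=4: ✗ (none in [4,5])
  i=5: ✗ (none in [5,6])
  i=6: ✓ (witness j=7)
Positions where it holds: {6} → 1.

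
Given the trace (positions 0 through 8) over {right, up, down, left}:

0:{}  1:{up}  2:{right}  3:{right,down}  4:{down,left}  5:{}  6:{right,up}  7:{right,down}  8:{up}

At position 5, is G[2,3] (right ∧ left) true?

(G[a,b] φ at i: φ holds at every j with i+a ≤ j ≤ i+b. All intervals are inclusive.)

Does not hold

Check (right ∧ left) at every j in [7,8]:
  j=7: false
  j=8: false
Fails at j=7 → formula fails.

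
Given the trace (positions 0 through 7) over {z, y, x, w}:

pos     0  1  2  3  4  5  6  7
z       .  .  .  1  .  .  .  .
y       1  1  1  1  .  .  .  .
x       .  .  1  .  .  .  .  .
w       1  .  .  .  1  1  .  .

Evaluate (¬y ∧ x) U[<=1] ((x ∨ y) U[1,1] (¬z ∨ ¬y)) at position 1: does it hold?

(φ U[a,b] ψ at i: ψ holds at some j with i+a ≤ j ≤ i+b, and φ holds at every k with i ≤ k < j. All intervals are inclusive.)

Yes

Need some j in [1,2] with ((x ∨ y) U[1,1] (¬z ∨ ¬y)), and (¬y ∧ x) at every k in [1,j-1].
  j=1: ((x ∨ y) U[1,1] (¬z ∨ ¬y)) holds; no prefix to check → satisfied.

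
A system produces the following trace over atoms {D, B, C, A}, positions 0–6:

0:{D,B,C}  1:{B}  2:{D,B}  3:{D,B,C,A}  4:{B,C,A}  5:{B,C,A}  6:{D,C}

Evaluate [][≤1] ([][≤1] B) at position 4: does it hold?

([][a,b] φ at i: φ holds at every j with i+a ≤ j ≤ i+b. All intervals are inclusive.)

False

Check [][≤1] B at every j in [4,5]:
  j=4: holds on [4,5]
  j=5: fails at 6
Fails at j=5 → formula fails.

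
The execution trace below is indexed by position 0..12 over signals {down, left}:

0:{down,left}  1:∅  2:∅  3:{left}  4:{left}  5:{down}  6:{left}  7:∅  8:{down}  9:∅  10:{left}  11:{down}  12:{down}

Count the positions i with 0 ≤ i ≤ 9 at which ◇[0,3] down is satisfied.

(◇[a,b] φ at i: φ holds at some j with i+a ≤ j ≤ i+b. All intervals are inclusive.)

Evaluate at each i in [0,9]:
  i=0: ✓ (witness j=0)
  i=1: ✗ (none in [1,4])
  i=2: ✓ (witness j=5)
  i=3: ✓ (witness j=5)
  i=4: ✓ (witness j=5)
  i=5: ✓ (witness j=5)
  i=6: ✓ (witness j=8)
  i=7: ✓ (witness j=8)
  i=8: ✓ (witness j=8)
  i=9: ✓ (witness j=11)
Positions where it holds: {0, 2, 3, 4, 5, 6, 7, 8, 9} → 9.

9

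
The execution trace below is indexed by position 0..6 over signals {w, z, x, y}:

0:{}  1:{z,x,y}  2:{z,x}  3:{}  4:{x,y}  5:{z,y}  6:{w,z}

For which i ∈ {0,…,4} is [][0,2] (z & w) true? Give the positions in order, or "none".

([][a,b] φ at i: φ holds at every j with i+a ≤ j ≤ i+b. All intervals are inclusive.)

Evaluate at each i in [0,4]:
  i=0: ✗ (fails at j=0)
  i=1: ✗ (fails at j=1)
  i=2: ✗ (fails at j=2)
  i=3: ✗ (fails at j=3)
  i=4: ✗ (fails at j=4)

none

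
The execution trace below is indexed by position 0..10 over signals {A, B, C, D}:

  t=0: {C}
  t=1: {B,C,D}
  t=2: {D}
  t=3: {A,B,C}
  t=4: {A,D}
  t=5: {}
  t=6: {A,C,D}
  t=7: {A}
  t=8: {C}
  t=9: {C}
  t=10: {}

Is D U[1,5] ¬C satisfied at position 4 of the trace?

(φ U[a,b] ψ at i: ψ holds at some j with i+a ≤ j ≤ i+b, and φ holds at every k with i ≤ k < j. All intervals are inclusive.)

True

Need some j in [5,9] with ¬C, and D at every k in [4,j-1].
  j=5: ¬C holds; D holds at every k in [4,4] → satisfied.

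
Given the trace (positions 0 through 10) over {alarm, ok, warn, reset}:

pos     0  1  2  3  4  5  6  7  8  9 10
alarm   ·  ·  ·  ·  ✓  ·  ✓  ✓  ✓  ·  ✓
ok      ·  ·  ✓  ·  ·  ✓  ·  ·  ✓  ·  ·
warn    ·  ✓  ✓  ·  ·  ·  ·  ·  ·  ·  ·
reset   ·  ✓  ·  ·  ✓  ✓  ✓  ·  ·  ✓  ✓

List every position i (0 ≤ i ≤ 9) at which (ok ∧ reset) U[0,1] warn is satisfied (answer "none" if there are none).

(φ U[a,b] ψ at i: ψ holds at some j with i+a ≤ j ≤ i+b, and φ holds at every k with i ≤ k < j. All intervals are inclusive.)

1, 2

Evaluate at each i in [0,9]:
  i=0: ✗ (lhs fails at k=0 before rhs at j=1)
  i=1: ✓ (rhs at j=1)
  i=2: ✓ (rhs at j=2)
  i=3: ✗ (no rhs in [3,4])
  i=4: ✗ (no rhs in [4,5])
  i=5: ✗ (no rhs in [5,6])
  i=6: ✗ (no rhs in [6,7])
  i=7: ✗ (no rhs in [7,8])
  i=8: ✗ (no rhs in [8,9])
  i=9: ✗ (no rhs in [9,10])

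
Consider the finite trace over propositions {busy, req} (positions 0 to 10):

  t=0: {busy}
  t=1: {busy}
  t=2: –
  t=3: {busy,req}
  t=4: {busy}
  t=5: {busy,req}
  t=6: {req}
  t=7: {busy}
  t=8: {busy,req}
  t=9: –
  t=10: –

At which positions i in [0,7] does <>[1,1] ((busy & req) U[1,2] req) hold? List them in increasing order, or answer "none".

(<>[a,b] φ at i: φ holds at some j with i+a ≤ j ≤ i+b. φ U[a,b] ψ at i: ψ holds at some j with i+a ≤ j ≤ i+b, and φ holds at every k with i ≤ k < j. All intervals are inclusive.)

4

Evaluate at each i in [0,7]:
  i=0: ✗ (none in [1,1])
  i=1: ✗ (none in [2,2])
  i=2: ✗ (none in [3,3])
  i=3: ✗ (none in [4,4])
  i=4: ✓ (witness j=5)
  i=5: ✗ (none in [6,6])
  i=6: ✗ (none in [7,7])
  i=7: ✗ (none in [8,8])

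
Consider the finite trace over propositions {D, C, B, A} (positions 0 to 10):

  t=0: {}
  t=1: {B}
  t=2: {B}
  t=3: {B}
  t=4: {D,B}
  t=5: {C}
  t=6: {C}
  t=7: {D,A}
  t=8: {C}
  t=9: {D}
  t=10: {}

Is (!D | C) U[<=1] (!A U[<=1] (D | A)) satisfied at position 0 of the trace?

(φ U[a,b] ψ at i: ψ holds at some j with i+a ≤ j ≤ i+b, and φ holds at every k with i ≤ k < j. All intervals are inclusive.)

Need some j in [0,1] with (!A U[<=1] (D | A)), and (!D | C) at every k in [0,j-1].
  j=0: (!A U[<=1] (D | A)) — fails.
  j=1: (!A U[<=1] (D | A)) — fails.
No j in the window works → until fails.

False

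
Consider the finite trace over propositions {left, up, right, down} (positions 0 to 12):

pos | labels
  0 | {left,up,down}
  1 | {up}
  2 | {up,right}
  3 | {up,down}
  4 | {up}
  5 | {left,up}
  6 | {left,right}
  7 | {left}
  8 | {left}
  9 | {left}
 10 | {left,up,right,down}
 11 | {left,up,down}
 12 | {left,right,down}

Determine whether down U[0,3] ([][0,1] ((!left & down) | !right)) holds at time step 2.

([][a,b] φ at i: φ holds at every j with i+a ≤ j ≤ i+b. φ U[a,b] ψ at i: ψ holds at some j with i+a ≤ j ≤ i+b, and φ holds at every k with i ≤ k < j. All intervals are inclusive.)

Need some j in [2,5] with [][0,1] ((!left & down) | !right), and down at every k in [2,j-1].
  j=2: [][0,1] ((!left & down) | !right) — fails at 2.
  j=3: [][0,1] ((!left & down) | !right) holds, but down fails at k=2 → not this j.
  j=4: [][0,1] ((!left & down) | !right) holds, but down fails at k=2 → not this j.
  j=5: [][0,1] ((!left & down) | !right) — fails at 6.
No j in the window works → until fails.

False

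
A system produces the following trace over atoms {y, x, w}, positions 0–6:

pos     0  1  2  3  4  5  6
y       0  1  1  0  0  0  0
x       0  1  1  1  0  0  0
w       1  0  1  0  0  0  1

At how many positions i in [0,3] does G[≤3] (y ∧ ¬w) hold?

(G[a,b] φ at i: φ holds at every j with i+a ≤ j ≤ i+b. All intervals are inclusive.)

Evaluate at each i in [0,3]:
  i=0: ✗ (fails at j=0)
  i=1: ✗ (fails at j=2)
  i=2: ✗ (fails at j=2)
  i=3: ✗ (fails at j=3)
Positions where it holds: {} → 0.

0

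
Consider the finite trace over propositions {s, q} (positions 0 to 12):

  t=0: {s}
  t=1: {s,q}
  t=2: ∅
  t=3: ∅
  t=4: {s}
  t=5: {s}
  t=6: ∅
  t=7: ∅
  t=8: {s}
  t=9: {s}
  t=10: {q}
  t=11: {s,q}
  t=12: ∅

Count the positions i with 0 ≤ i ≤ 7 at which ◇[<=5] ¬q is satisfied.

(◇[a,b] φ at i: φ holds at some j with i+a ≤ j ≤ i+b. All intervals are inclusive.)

8

Evaluate at each i in [0,7]:
  i=0: ✓ (witness j=0)
  i=1: ✓ (witness j=2)
  i=2: ✓ (witness j=2)
  i=3: ✓ (witness j=3)
  i=4: ✓ (witness j=4)
  i=5: ✓ (witness j=5)
  i=6: ✓ (witness j=6)
  i=7: ✓ (witness j=7)
Positions where it holds: {0, 1, 2, 3, 4, 5, 6, 7} → 8.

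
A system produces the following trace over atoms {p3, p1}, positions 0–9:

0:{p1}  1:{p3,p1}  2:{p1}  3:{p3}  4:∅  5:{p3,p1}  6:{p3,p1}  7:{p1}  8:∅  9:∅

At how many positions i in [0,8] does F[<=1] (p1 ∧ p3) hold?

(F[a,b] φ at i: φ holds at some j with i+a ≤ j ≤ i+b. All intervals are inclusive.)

Evaluate at each i in [0,8]:
  i=0: ✓ (witness j=1)
  i=1: ✓ (witness j=1)
  i=2: ✗ (none in [2,3])
  i=3: ✗ (none in [3,4])
  i=4: ✓ (witness j=5)
  i=5: ✓ (witness j=5)
  i=6: ✓ (witness j=6)
  i=7: ✗ (none in [7,8])
  i=8: ✗ (none in [8,9])
Positions where it holds: {0, 1, 4, 5, 6} → 5.

5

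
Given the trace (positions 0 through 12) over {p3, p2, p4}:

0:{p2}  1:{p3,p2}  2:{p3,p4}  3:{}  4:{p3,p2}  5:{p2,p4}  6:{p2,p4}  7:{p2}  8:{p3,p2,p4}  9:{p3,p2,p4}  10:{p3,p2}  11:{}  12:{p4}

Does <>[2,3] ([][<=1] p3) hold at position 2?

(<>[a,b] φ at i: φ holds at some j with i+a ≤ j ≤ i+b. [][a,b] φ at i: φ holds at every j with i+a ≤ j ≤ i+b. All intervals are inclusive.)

Does not hold

Check [][<=1] p3 at each j in [4,5]:
  j=4: fails at 5
  j=5: fails at 5
No position in the window satisfies it → formula fails.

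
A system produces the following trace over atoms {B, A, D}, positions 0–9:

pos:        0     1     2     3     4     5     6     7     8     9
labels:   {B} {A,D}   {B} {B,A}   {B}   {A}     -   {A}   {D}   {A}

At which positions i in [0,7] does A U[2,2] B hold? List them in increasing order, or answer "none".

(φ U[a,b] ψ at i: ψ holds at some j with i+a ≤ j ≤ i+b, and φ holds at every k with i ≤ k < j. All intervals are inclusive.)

none

Evaluate at each i in [0,7]:
  i=0: ✗ (lhs fails at k=0 before rhs at j=2)
  i=1: ✗ (lhs fails at k=2 before rhs at j=3)
  i=2: ✗ (lhs fails at k=2 before rhs at j=4)
  i=3: ✗ (no rhs in [5,5])
  i=4: ✗ (no rhs in [6,6])
  i=5: ✗ (no rhs in [7,7])
  i=6: ✗ (no rhs in [8,8])
  i=7: ✗ (no rhs in [9,9])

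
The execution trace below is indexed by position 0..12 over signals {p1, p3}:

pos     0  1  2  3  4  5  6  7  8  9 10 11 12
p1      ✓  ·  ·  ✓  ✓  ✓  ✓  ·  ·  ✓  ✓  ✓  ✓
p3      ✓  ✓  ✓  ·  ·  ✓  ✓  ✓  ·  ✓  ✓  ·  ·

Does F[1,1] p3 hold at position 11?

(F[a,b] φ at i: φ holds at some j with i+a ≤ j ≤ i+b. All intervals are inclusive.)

Check p3 at each j in [12,12]:
  j=12: false
No position in the window satisfies it → formula fails.

False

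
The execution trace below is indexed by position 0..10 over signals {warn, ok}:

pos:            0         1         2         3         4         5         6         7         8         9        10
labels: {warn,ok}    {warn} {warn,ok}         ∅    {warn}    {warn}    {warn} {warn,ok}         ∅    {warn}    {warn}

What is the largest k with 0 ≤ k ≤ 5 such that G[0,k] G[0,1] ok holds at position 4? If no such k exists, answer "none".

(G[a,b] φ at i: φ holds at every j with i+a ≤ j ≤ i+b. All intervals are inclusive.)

G[0,1] ok must hold from j=4 onward; find where it first fails.
  j=4: fails → no k works.

none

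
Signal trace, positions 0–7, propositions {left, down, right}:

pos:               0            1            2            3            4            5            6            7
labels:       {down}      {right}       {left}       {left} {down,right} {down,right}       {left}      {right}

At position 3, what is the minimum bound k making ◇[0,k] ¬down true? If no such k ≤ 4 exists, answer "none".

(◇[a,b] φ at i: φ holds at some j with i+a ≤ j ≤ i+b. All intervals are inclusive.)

0

Scan j = 3,4,… for ¬down:
  j=3: holds
First hit at j=3, so smallest k = 3-3 = 0.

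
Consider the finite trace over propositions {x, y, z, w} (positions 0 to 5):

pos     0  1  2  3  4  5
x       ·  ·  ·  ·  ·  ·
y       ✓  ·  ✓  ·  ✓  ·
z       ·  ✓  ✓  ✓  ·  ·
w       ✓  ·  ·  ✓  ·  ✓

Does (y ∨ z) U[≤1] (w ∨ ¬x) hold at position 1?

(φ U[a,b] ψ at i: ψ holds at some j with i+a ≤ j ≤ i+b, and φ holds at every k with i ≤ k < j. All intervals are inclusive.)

True

Need some j in [1,2] with (w ∨ ¬x), and (y ∨ z) at every k in [1,j-1].
  j=1: (w ∨ ¬x) holds; no prefix to check → satisfied.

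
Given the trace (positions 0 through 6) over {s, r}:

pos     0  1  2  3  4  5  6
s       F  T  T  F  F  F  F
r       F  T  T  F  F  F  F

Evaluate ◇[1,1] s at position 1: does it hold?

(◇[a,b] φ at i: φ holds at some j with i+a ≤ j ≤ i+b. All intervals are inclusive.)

Check s at each j in [2,2]:
  j=2: true
Found at j=2 → formula holds.

Yes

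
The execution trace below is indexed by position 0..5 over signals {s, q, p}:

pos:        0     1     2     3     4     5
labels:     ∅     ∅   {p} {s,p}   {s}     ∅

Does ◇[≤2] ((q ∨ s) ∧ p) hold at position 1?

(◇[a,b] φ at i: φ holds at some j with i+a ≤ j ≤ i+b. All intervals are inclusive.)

Check ((q ∨ s) ∧ p) at each j in [1,3]:
  j=1: false
  j=2: false
  j=3: true
Found at j=3 → formula holds.

Holds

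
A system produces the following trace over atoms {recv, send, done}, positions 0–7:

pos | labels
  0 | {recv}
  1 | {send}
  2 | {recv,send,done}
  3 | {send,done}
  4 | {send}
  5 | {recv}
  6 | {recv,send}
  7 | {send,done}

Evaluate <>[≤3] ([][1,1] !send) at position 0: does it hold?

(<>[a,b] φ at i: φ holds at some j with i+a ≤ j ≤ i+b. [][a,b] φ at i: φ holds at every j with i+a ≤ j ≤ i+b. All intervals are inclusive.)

False

Check [][1,1] !send at each j in [0,3]:
  j=0: fails at 1
  j=1: fails at 2
  j=2: fails at 3
  j=3: fails at 4
No position in the window satisfies it → formula fails.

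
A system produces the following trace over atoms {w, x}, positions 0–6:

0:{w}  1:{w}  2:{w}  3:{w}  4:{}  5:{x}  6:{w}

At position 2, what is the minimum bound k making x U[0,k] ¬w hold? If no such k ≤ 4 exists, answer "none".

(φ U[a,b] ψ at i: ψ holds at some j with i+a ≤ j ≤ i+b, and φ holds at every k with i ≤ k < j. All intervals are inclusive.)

Need earliest j ≥ 2 with ¬w, and x at every k in [2,j-1].
  j=2: rhs fails.
  j=3: rhs fails.
  j=4: rhs holds but lhs fails at k=2.
  j=5: rhs holds but lhs fails at k=2.
  j=6: rhs fails.
No witness within the range → none.

none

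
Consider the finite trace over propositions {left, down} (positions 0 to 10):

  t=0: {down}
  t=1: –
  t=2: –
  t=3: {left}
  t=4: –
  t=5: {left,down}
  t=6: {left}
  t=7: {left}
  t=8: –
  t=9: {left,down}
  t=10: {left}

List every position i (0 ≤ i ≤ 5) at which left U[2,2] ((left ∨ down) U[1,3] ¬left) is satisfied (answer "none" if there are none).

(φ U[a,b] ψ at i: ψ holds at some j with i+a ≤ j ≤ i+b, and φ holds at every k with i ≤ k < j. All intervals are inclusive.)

Evaluate at each i in [0,5]:
  i=0: ✗ (no rhs in [2,2])
  i=1: ✗ (lhs fails at k=1 before rhs at j=3)
  i=2: ✗ (no rhs in [4,4])
  i=3: ✗ (lhs fails at k=4 before rhs at j=5)
  i=4: ✗ (lhs fails at k=4 before rhs at j=6)
  i=5: ✓ (rhs at j=7; lhs holds on [5,6])

5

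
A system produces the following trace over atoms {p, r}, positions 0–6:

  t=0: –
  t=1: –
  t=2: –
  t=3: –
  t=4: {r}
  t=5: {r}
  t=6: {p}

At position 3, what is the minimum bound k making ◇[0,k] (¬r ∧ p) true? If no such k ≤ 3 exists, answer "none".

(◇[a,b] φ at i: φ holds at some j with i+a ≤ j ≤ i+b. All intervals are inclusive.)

3

Scan j = 3,4,… for (¬r ∧ p):
  j=3: fails
  j=4: fails
  j=5: fails
  j=6: holds
First hit at j=6, so smallest k = 6-3 = 3.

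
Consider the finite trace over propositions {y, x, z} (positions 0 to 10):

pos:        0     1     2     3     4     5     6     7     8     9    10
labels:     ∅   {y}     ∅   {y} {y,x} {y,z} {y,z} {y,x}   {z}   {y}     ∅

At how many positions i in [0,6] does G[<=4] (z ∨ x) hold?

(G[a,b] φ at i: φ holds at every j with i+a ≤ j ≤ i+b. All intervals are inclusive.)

Evaluate at each i in [0,6]:
  i=0: ✗ (fails at j=0)
  i=1: ✗ (fails at j=1)
  i=2: ✗ (fails at j=2)
  i=3: ✗ (fails at j=3)
  i=4: ✓ (all of [4,8])
  i=5: ✗ (fails at j=9)
  i=6: ✗ (fails at j=9)
Positions where it holds: {4} → 1.

1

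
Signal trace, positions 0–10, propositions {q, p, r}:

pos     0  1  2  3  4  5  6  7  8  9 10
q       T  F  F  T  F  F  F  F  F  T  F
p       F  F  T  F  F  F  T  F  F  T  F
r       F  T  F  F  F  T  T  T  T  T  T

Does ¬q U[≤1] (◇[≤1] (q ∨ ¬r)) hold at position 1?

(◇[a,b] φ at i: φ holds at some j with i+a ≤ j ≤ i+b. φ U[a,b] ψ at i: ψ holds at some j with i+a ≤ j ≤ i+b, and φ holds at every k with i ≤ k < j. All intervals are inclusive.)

Need some j in [1,2] with ◇[≤1] (q ∨ ¬r), and ¬q at every k in [1,j-1].
  j=1: ◇[≤1] (q ∨ ¬r) holds; no prefix to check → satisfied.

Yes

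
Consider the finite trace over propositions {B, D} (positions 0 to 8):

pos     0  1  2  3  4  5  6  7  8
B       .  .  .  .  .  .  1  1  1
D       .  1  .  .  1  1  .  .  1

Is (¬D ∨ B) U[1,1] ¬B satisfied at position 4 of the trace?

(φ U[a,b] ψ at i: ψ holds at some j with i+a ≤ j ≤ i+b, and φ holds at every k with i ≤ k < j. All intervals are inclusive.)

No

Need some j in [5,5] with ¬B, and (¬D ∨ B) at every k in [4,j-1].
  j=5: ¬B holds, but (¬D ∨ B) fails at k=4 → not this j.
No j in the window works → until fails.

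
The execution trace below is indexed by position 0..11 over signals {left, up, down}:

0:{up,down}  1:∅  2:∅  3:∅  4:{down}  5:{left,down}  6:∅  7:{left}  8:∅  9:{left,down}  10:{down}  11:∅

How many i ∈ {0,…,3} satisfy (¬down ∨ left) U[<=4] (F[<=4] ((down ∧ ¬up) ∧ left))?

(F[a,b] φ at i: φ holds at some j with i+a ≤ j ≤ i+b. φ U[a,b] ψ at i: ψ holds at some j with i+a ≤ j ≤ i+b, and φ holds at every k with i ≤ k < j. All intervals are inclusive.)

3

Evaluate at each i in [0,3]:
  i=0: ✗ (lhs fails at k=0 before rhs at j=1)
  i=1: ✓ (rhs at j=1)
  i=2: ✓ (rhs at j=2)
  i=3: ✓ (rhs at j=3)
Positions where it holds: {1, 2, 3} → 3.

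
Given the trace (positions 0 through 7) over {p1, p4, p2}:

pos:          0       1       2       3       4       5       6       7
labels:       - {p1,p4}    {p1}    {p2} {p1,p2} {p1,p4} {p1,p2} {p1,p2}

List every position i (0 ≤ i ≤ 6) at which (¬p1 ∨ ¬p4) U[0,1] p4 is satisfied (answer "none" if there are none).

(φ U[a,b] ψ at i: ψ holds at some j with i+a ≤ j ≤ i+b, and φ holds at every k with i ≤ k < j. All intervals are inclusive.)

Evaluate at each i in [0,6]:
  i=0: ✓ (rhs at j=1; lhs holds on [0,0])
  i=1: ✓ (rhs at j=1)
  i=2: ✗ (no rhs in [2,3])
  i=3: ✗ (no rhs in [3,4])
  i=4: ✓ (rhs at j=5; lhs holds on [4,4])
  i=5: ✓ (rhs at j=5)
  i=6: ✗ (no rhs in [6,7])

0, 1, 4, 5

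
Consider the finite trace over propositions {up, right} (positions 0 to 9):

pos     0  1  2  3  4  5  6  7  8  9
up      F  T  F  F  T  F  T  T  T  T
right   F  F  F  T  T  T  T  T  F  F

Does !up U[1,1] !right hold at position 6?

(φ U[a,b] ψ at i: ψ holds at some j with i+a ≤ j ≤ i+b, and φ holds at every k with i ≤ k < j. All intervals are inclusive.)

Does not hold

Need some j in [7,7] with !right, and !up at every k in [6,j-1].
  j=7: !right false.
No j in the window works → until fails.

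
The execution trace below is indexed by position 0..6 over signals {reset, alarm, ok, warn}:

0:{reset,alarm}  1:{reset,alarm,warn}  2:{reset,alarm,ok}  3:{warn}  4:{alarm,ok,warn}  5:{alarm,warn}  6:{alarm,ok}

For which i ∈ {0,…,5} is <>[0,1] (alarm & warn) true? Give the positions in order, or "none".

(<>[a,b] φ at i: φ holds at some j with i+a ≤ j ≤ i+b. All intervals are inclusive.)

0, 1, 3, 4, 5

Evaluate at each i in [0,5]:
  i=0: ✓ (witness j=1)
  i=1: ✓ (witness j=1)
  i=2: ✗ (none in [2,3])
  i=3: ✓ (witness j=4)
  i=4: ✓ (witness j=4)
  i=5: ✓ (witness j=5)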